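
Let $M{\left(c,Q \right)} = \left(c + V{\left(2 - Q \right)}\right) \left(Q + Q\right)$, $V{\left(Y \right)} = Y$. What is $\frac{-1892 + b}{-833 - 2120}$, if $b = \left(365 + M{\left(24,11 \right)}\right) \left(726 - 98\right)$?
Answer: $- \frac{434568}{2953} \approx -147.16$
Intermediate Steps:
$M{\left(c,Q \right)} = 2 Q \left(2 + c - Q\right)$ ($M{\left(c,Q \right)} = \left(c - \left(-2 + Q\right)\right) \left(Q + Q\right) = \left(2 + c - Q\right) 2 Q = 2 Q \left(2 + c - Q\right)$)
$b = 436460$ ($b = \left(365 + 2 \cdot 11 \left(2 + 24 - 11\right)\right) \left(726 - 98\right) = \left(365 + 2 \cdot 11 \left(2 + 24 - 11\right)\right) 628 = \left(365 + 2 \cdot 11 \cdot 15\right) 628 = \left(365 + 330\right) 628 = 695 \cdot 628 = 436460$)
$\frac{-1892 + b}{-833 - 2120} = \frac{-1892 + 436460}{-833 - 2120} = \frac{434568}{-2953} = 434568 \left(- \frac{1}{2953}\right) = - \frac{434568}{2953}$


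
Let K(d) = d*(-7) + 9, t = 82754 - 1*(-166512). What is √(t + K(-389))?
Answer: √251998 ≈ 501.99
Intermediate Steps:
t = 249266 (t = 82754 + 166512 = 249266)
K(d) = 9 - 7*d (K(d) = -7*d + 9 = 9 - 7*d)
√(t + K(-389)) = √(249266 + (9 - 7*(-389))) = √(249266 + (9 + 2723)) = √(249266 + 2732) = √251998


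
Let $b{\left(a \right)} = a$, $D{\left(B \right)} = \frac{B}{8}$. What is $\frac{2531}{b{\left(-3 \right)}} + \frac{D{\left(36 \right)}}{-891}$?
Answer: $- \frac{167047}{198} \approx -843.67$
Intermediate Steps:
$D{\left(B \right)} = \frac{B}{8}$ ($D{\left(B \right)} = B \frac{1}{8} = \frac{B}{8}$)
$\frac{2531}{b{\left(-3 \right)}} + \frac{D{\left(36 \right)}}{-891} = \frac{2531}{-3} + \frac{\frac{1}{8} \cdot 36}{-891} = 2531 \left(- \frac{1}{3}\right) + \frac{9}{2} \left(- \frac{1}{891}\right) = - \frac{2531}{3} - \frac{1}{198} = - \frac{167047}{198}$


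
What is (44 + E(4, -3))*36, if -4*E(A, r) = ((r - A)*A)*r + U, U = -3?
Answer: 855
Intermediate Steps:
E(A, r) = ¾ - A*r*(r - A)/4 (E(A, r) = -(((r - A)*A)*r - 3)/4 = -((A*(r - A))*r - 3)/4 = -(A*r*(r - A) - 3)/4 = -(-3 + A*r*(r - A))/4 = ¾ - A*r*(r - A)/4)
(44 + E(4, -3))*36 = (44 + (¾ - ¼*4*(-3)² + (¼)*(-3)*4²))*36 = (44 + (¾ - ¼*4*9 + (¼)*(-3)*16))*36 = (44 + (¾ - 9 - 12))*36 = (44 - 81/4)*36 = (95/4)*36 = 855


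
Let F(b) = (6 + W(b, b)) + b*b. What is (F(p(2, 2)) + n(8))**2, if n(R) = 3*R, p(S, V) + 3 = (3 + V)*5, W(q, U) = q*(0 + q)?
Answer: 996004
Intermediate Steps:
W(q, U) = q**2 (W(q, U) = q*q = q**2)
p(S, V) = 12 + 5*V (p(S, V) = -3 + (3 + V)*5 = -3 + (15 + 5*V) = 12 + 5*V)
F(b) = 6 + 2*b**2 (F(b) = (6 + b**2) + b*b = (6 + b**2) + b**2 = 6 + 2*b**2)
(F(p(2, 2)) + n(8))**2 = ((6 + 2*(12 + 5*2)**2) + 3*8)**2 = ((6 + 2*(12 + 10)**2) + 24)**2 = ((6 + 2*22**2) + 24)**2 = ((6 + 2*484) + 24)**2 = ((6 + 968) + 24)**2 = (974 + 24)**2 = 998**2 = 996004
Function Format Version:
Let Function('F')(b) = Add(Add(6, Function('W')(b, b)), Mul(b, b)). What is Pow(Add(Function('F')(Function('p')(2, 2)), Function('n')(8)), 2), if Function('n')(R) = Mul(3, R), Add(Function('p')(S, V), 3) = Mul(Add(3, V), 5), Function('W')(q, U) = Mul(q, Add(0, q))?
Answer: 996004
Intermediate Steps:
Function('W')(q, U) = Pow(q, 2) (Function('W')(q, U) = Mul(q, q) = Pow(q, 2))
Function('p')(S, V) = Add(12, Mul(5, V)) (Function('p')(S, V) = Add(-3, Mul(Add(3, V), 5)) = Add(-3, Add(15, Mul(5, V))) = Add(12, Mul(5, V)))
Function('F')(b) = Add(6, Mul(2, Pow(b, 2))) (Function('F')(b) = Add(Add(6, Pow(b, 2)), Mul(b, b)) = Add(Add(6, Pow(b, 2)), Pow(b, 2)) = Add(6, Mul(2, Pow(b, 2))))
Pow(Add(Function('F')(Function('p')(2, 2)), Function('n')(8)), 2) = Pow(Add(Add(6, Mul(2, Pow(Add(12, Mul(5, 2)), 2))), Mul(3, 8)), 2) = Pow(Add(Add(6, Mul(2, Pow(Add(12, 10), 2))), 24), 2) = Pow(Add(Add(6, Mul(2, Pow(22, 2))), 24), 2) = Pow(Add(Add(6, Mul(2, 484)), 24), 2) = Pow(Add(Add(6, 968), 24), 2) = Pow(Add(974, 24), 2) = Pow(998, 2) = 996004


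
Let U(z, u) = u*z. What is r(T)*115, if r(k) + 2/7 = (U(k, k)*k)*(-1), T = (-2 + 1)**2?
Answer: -1035/7 ≈ -147.86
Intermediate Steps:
T = 1 (T = (-1)**2 = 1)
r(k) = -2/7 - k**3 (r(k) = -2/7 + ((k*k)*k)*(-1) = -2/7 + (k**2*k)*(-1) = -2/7 + k**3*(-1) = -2/7 - k**3)
r(T)*115 = (-2/7 - 1*1**3)*115 = (-2/7 - 1*1)*115 = (-2/7 - 1)*115 = -9/7*115 = -1035/7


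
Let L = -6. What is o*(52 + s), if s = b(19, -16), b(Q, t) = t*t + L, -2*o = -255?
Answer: 38505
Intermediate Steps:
o = 255/2 (o = -½*(-255) = 255/2 ≈ 127.50)
b(Q, t) = -6 + t² (b(Q, t) = t*t - 6 = t² - 6 = -6 + t²)
s = 250 (s = -6 + (-16)² = -6 + 256 = 250)
o*(52 + s) = 255*(52 + 250)/2 = (255/2)*302 = 38505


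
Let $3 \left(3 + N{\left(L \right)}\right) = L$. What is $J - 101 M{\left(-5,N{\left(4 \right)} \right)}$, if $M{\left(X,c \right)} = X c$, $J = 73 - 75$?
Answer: $- \frac{2531}{3} \approx -843.67$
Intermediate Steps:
$N{\left(L \right)} = -3 + \frac{L}{3}$
$J = -2$
$J - 101 M{\left(-5,N{\left(4 \right)} \right)} = -2 - 101 \left(- 5 \left(-3 + \frac{1}{3} \cdot 4\right)\right) = -2 - 101 \left(- 5 \left(-3 + \frac{4}{3}\right)\right) = -2 - 101 \left(\left(-5\right) \left(- \frac{5}{3}\right)\right) = -2 - \frac{2525}{3} = - \frac{2531}{3}$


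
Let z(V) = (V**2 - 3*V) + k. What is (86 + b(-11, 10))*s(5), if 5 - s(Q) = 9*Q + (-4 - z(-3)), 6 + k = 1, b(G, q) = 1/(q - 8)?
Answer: -3979/2 ≈ -1989.5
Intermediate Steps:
b(G, q) = 1/(-8 + q)
k = -5 (k = -6 + 1 = -5)
z(V) = -5 + V**2 - 3*V (z(V) = (V**2 - 3*V) - 5 = -5 + V**2 - 3*V)
s(Q) = 22 - 9*Q (s(Q) = 5 - (9*Q + (-4 - (-5 + (-3)**2 - 3*(-3)))) = 5 - (9*Q + (-4 - (-5 + 9 + 9))) = 5 - (9*Q + (-4 - 1*13)) = 5 - (9*Q + (-4 - 13)) = 5 - (9*Q - 17) = 5 - (-17 + 9*Q) = 5 + (17 - 9*Q) = 22 - 9*Q)
(86 + b(-11, 10))*s(5) = (86 + 1/(-8 + 10))*(22 - 9*5) = (86 + 1/2)*(22 - 45) = (86 + 1/2)*(-23) = (173/2)*(-23) = -3979/2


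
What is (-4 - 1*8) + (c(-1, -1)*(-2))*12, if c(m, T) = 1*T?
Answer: 12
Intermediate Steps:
c(m, T) = T
(-4 - 1*8) + (c(-1, -1)*(-2))*12 = (-4 - 1*8) - 1*(-2)*12 = (-4 - 8) + 2*12 = -12 + 24 = 12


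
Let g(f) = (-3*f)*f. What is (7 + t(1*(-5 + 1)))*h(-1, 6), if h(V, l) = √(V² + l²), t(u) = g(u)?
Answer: -41*√37 ≈ -249.39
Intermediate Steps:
g(f) = -3*f²
t(u) = -3*u²
(7 + t(1*(-5 + 1)))*h(-1, 6) = (7 - 3*(-5 + 1)²)*√((-1)² + 6²) = (7 - 3*(1*(-4))²)*√(1 + 36) = (7 - 3*(-4)²)*√37 = (7 - 3*16)*√37 = (7 - 48)*√37 = -41*√37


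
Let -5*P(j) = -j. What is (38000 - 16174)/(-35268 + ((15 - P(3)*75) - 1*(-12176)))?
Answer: -10913/11561 ≈ -0.94395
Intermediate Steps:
P(j) = j/5 (P(j) = -(-1)*j/5 = j/5)
(38000 - 16174)/(-35268 + ((15 - P(3)*75) - 1*(-12176))) = (38000 - 16174)/(-35268 + ((15 - 3/5*75) - 1*(-12176))) = 21826/(-35268 + ((15 - 1*⅗*75) + 12176)) = 21826/(-35268 + ((15 - ⅗*75) + 12176)) = 21826/(-35268 + ((15 - 45) + 12176)) = 21826/(-35268 + (-30 + 12176)) = 21826/(-35268 + 12146) = 21826/(-23122) = 21826*(-1/23122) = -10913/11561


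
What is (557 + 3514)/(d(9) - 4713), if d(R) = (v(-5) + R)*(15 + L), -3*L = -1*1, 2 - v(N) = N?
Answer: -12213/13403 ≈ -0.91121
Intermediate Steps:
v(N) = 2 - N
L = ⅓ (L = -(-1)/3 = -⅓*(-1) = ⅓ ≈ 0.33333)
d(R) = 322/3 + 46*R/3 (d(R) = ((2 - 1*(-5)) + R)*(15 + ⅓) = ((2 + 5) + R)*(46/3) = (7 + R)*(46/3) = 322/3 + 46*R/3)
(557 + 3514)/(d(9) - 4713) = (557 + 3514)/((322/3 + (46/3)*9) - 4713) = 4071/((322/3 + 138) - 4713) = 4071/(736/3 - 4713) = 4071/(-13403/3) = 4071*(-3/13403) = -12213/13403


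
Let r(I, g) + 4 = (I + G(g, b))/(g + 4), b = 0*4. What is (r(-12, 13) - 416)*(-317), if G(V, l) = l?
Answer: 2267184/17 ≈ 1.3336e+5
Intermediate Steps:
b = 0
r(I, g) = -4 + I/(4 + g) (r(I, g) = -4 + (I + 0)/(g + 4) = -4 + I/(4 + g))
(r(-12, 13) - 416)*(-317) = ((-16 - 12 - 4*13)/(4 + 13) - 416)*(-317) = ((-16 - 12 - 52)/17 - 416)*(-317) = ((1/17)*(-80) - 416)*(-317) = (-80/17 - 416)*(-317) = -7152/17*(-317) = 2267184/17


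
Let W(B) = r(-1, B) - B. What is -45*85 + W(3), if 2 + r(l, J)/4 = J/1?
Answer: -3824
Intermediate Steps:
r(l, J) = -8 + 4*J (r(l, J) = -8 + 4*(J/1) = -8 + 4*(J*1) = -8 + 4*J)
W(B) = -8 + 3*B (W(B) = (-8 + 4*B) - B = -8 + 3*B)
-45*85 + W(3) = -45*85 + (-8 + 3*3) = -3825 + (-8 + 9) = -3825 + 1 = -3824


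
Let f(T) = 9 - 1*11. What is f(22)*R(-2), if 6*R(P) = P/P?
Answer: -1/3 ≈ -0.33333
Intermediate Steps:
f(T) = -2 (f(T) = 9 - 11 = -2)
R(P) = 1/6 (R(P) = (P/P)/6 = (1/6)*1 = 1/6)
f(22)*R(-2) = -2*1/6 = -1/3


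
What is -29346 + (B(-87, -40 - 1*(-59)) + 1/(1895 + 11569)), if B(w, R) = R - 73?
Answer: -395841599/13464 ≈ -29400.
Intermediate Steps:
B(w, R) = -73 + R
-29346 + (B(-87, -40 - 1*(-59)) + 1/(1895 + 11569)) = -29346 + ((-73 + (-40 - 1*(-59))) + 1/(1895 + 11569)) = -29346 + ((-73 + (-40 + 59)) + 1/13464) = -29346 + ((-73 + 19) + 1/13464) = -29346 + (-54 + 1/13464) = -29346 - 727055/13464 = -395841599/13464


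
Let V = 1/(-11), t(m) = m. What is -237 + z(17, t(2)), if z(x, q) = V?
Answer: -2608/11 ≈ -237.09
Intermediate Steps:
V = -1/11 ≈ -0.090909
z(x, q) = -1/11
-237 + z(17, t(2)) = -237 - 1/11 = -2608/11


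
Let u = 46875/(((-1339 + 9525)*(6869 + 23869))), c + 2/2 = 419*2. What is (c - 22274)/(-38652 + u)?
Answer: 1798001707372/3241888401287 ≈ 0.55462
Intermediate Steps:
c = 837 (c = -1 + 419*2 = -1 + 838 = 837)
u = 15625/83873756 (u = 46875/((8186*30738)) = 46875/251621268 = 46875*(1/251621268) = 15625/83873756 ≈ 0.00018629)
(c - 22274)/(-38652 + u) = (837 - 22274)/(-38652 + 15625/83873756) = -21437/(-3241888401287/83873756) = -21437*(-83873756/3241888401287) = 1798001707372/3241888401287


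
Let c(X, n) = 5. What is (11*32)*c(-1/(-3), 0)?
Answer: 1760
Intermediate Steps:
(11*32)*c(-1/(-3), 0) = (11*32)*5 = 352*5 = 1760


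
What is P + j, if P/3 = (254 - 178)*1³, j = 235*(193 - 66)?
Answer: 30073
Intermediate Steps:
j = 29845 (j = 235*127 = 29845)
P = 228 (P = 3*((254 - 178)*1³) = 3*(76*1) = 3*76 = 228)
P + j = 228 + 29845 = 30073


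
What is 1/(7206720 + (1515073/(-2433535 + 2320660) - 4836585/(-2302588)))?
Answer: 37129231500/267579554855768993 ≈ 1.3876e-7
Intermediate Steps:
1/(7206720 + (1515073/(-2433535 + 2320660) - 4836585/(-2302588))) = 1/(7206720 + (1515073/(-112875) - 4836585*(-1/2302588))) = 1/(7206720 + (1515073*(-1/112875) + 4836585/2302588)) = 1/(7206720 + (-216439/16125 + 4836585/2302588)) = 1/(7206720 - 420379911007/37129231500) = 1/(267579554855768993/37129231500) = 37129231500/267579554855768993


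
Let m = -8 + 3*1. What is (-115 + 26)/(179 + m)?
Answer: -89/174 ≈ -0.51149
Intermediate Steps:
m = -5 (m = -8 + 3 = -5)
(-115 + 26)/(179 + m) = (-115 + 26)/(179 - 5) = -89/174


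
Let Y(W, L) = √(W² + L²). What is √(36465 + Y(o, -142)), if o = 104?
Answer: √(36465 + 2*√7745) ≈ 191.42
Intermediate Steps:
Y(W, L) = √(L² + W²)
√(36465 + Y(o, -142)) = √(36465 + √((-142)² + 104²)) = √(36465 + √(20164 + 10816)) = √(36465 + √30980) = √(36465 + 2*√7745)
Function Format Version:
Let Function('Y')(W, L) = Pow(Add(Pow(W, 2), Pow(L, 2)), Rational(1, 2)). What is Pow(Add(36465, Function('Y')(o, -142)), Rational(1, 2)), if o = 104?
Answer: Pow(Add(36465, Mul(2, Pow(7745, Rational(1, 2)))), Rational(1, 2)) ≈ 191.42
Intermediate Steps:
Function('Y')(W, L) = Pow(Add(Pow(L, 2), Pow(W, 2)), Rational(1, 2))
Pow(Add(36465, Function('Y')(o, -142)), Rational(1, 2)) = Pow(Add(36465, Pow(Add(Pow(-142, 2), Pow(104, 2)), Rational(1, 2))), Rational(1, 2)) = Pow(Add(36465, Pow(Add(20164, 10816), Rational(1, 2))), Rational(1, 2)) = Pow(Add(36465, Pow(30980, Rational(1, 2))), Rational(1, 2)) = Pow(Add(36465, Mul(2, Pow(7745, Rational(1, 2)))), Rational(1, 2))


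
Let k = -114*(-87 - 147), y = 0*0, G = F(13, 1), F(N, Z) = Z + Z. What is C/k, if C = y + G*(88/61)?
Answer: 44/406809 ≈ 0.00010816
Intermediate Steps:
F(N, Z) = 2*Z
G = 2 (G = 2*1 = 2)
y = 0
C = 176/61 (C = 0 + 2*(88/61) = 0 + 176/61 = 176/61 ≈ 2.8852)
k = 26676 (k = -114*(-234) = 26676)
C/k = (176/61)/26676 = (176/61)*(1/26676) = 44/406809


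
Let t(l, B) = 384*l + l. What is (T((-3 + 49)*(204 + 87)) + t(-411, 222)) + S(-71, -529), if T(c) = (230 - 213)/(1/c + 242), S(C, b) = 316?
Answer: -511564633985/3239413 ≈ -1.5792e+5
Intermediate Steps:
t(l, B) = 385*l
T(c) = 17/(242 + 1/c)
(T((-3 + 49)*(204 + 87)) + t(-411, 222)) + S(-71, -529) = (17*((-3 + 49)*(204 + 87))/(1 + 242*((-3 + 49)*(204 + 87))) + 385*(-411)) + 316 = (17*(46*291)/(1 + 242*(46*291)) - 158235) + 316 = (17*13386/(1 + 242*13386) - 158235) + 316 = (17*13386/(1 + 3239412) - 158235) + 316 = (17*13386/3239413 - 158235) + 316 = (17*13386*(1/3239413) - 158235) + 316 = (227562/3239413 - 158235) + 316 = -512588288493/3239413 + 316 = -511564633985/3239413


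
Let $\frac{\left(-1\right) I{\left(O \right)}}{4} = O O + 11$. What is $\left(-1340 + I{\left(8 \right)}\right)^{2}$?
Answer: $2689600$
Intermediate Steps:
$I{\left(O \right)} = -44 - 4 O^{2}$ ($I{\left(O \right)} = - 4 \left(O O + 11\right) = - 4 \left(O^{2} + 11\right) = - 4 \left(11 + O^{2}\right) = -44 - 4 O^{2}$)
$\left(-1340 + I{\left(8 \right)}\right)^{2} = \left(-1340 - \left(44 + 4 \cdot 8^{2}\right)\right)^{2} = \left(-1340 - 300\right)^{2} = \left(-1640\right)^{2} = 2689600$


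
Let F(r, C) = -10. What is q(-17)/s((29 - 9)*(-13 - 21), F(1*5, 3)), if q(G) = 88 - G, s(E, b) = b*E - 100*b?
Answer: 7/520 ≈ 0.013462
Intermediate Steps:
s(E, b) = -100*b + E*b (s(E, b) = E*b - 100*b = -100*b + E*b)
q(-17)/s((29 - 9)*(-13 - 21), F(1*5, 3)) = (88 - 1*(-17))/((-10*(-100 + (29 - 9)*(-13 - 21)))) = (88 + 17)/((-10*(-100 + 20*(-34)))) = 105/((-10*(-100 - 680))) = 105/((-10*(-780))) = 105/7800 = 105*(1/7800) = 7/520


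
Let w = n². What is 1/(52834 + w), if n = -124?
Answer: 1/68210 ≈ 1.4661e-5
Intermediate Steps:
w = 15376 (w = (-124)² = 15376)
1/(52834 + w) = 1/(52834 + 15376) = 1/68210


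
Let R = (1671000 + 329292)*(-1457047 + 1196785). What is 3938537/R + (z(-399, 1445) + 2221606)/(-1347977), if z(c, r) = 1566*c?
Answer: -831284806674974737/701756821487472408 ≈ -1.1846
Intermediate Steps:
R = -520599996504 (R = 2000292*(-260262) = -520599996504)
3938537/R + (z(-399, 1445) + 2221606)/(-1347977) = 3938537/(-520599996504) + (1566*(-399) + 2221606)/(-1347977) = 3938537*(-1/520599996504) + (-624834 + 2221606)*(-1/1347977) = -3938537/520599996504 + 1596772*(-1/1347977) = -3938537/520599996504 - 1596772/1347977 = -831284806674974737/701756821487472408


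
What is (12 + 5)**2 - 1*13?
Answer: 276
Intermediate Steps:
(12 + 5)**2 - 1*13 = 17**2 - 13 = 289 - 13 = 276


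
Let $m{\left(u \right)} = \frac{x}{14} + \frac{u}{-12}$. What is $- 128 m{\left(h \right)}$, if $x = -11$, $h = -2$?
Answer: $\frac{1664}{21} \approx 79.238$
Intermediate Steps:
$m{\left(u \right)} = - \frac{11}{14} - \frac{u}{12}$ ($m{\left(u \right)} = - \frac{11}{14} + \frac{u}{-12} = \left(-11\right) \frac{1}{14} + u \left(- \frac{1}{12}\right) = - \frac{11}{14} - \frac{u}{12}$)
$- 128 m{\left(h \right)} = - 128 \left(- \frac{11}{14} - - \frac{1}{6}\right) = - 128 \left(- \frac{11}{14} + \frac{1}{6}\right) = \left(-128\right) \left(- \frac{13}{21}\right) = \frac{1664}{21}$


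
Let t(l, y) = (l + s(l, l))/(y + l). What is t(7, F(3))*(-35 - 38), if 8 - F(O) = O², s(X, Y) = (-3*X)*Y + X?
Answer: 9709/6 ≈ 1618.2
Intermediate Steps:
s(X, Y) = X - 3*X*Y (s(X, Y) = -3*X*Y + X = X - 3*X*Y)
F(O) = 8 - O²
t(l, y) = (l + l*(1 - 3*l))/(l + y) (t(l, y) = (l + l*(1 - 3*l))/(y + l) = (l + l*(1 - 3*l))/(l + y))
t(7, F(3))*(-35 - 38) = (7*(2 - 3*7)/(7 + (8 - 1*3²)))*(-35 - 38) = (7*(2 - 21)/(7 + (8 - 1*9)))*(-73) = (7*(-19)/(7 + (8 - 9)))*(-73) = (7*(-19)/(7 - 1))*(-73) = (7*(-19)/6)*(-73) = (7*(⅙)*(-19))*(-73) = -133/6*(-73) = 9709/6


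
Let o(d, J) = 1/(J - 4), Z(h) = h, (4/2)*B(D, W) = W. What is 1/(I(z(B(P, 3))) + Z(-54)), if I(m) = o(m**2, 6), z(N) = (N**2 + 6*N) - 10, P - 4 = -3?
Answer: -2/107 ≈ -0.018692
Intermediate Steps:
P = 1 (P = 4 - 3 = 1)
B(D, W) = W/2
o(d, J) = 1/(-4 + J)
z(N) = -10 + N**2 + 6*N
I(m) = 1/2 (I(m) = 1/(-4 + 6) = 1/2)
1/(I(z(B(P, 3))) + Z(-54)) = 1/(1/2 - 54) = 1/(-107/2) = -2/107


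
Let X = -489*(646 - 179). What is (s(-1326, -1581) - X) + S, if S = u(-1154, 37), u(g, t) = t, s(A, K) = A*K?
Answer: 2324806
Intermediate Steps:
X = -228363 (X = -489*467 = -228363)
S = 37
(s(-1326, -1581) - X) + S = (-1326*(-1581) - 1*(-228363)) + 37 = (2096406 + 228363) + 37 = 2324769 + 37 = 2324806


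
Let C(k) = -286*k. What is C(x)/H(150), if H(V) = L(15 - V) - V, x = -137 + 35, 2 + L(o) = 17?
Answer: -9724/45 ≈ -216.09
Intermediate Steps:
L(o) = 15 (L(o) = -2 + 17 = 15)
x = -102
H(V) = 15 - V
C(x)/H(150) = (-286*(-102))/(15 - 1*150) = 29172/(15 - 150) = 29172/(-135) = 29172*(-1/135) = -9724/45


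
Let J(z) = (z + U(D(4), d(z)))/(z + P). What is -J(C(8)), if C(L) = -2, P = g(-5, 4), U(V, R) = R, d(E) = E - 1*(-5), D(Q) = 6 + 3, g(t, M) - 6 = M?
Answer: -⅛ ≈ -0.12500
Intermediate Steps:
g(t, M) = 6 + M
D(Q) = 9
d(E) = 5 + E (d(E) = E + 5 = 5 + E)
P = 10 (P = 6 + 4 = 10)
J(z) = (5 + 2*z)/(10 + z) (J(z) = (z + (5 + z))/(z + 10) = (5 + 2*z)/(10 + z))
-J(C(8)) = -(5 + 2*(-2))/(10 - 2) = -(5 - 4)/8 = -1/8 = -1*⅛ = -⅛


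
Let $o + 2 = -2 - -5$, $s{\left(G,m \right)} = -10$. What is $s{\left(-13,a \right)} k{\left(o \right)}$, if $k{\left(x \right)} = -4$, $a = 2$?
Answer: $40$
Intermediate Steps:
$o = 1$ ($o = -2 - -3 = -2 + \left(-2 + 5\right) = -2 + 3 = 1$)
$s{\left(-13,a \right)} k{\left(o \right)} = \left(-10\right) \left(-4\right) = 40$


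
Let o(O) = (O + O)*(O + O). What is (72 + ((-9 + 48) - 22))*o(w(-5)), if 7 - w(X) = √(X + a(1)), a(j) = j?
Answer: 16020 - 9968*I ≈ 16020.0 - 9968.0*I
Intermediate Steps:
w(X) = 7 - √(1 + X) (w(X) = 7 - √(X + 1) = 7 - √(1 + X))
o(O) = 4*O² (o(O) = (2*O)*(2*O) = 4*O²)
(72 + ((-9 + 48) - 22))*o(w(-5)) = (72 + ((-9 + 48) - 22))*(4*(7 - √(1 - 5))²) = (72 + (39 - 22))*(4*(7 - √(-4))²) = (72 + 17)*(4*(7 - 2*I)²) = 89*(4*(7 - 2*I)²) = 356*(7 - 2*I)²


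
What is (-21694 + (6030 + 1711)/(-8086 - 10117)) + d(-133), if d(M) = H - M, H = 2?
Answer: -392446218/18203 ≈ -21559.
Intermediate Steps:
d(M) = 2 - M
(-21694 + (6030 + 1711)/(-8086 - 10117)) + d(-133) = (-21694 + (6030 + 1711)/(-8086 - 10117)) + (2 - 1*(-133)) = (-21694 + 7741/(-18203)) + (2 + 133) = (-21694 + 7741*(-1/18203)) + 135 = (-21694 - 7741/18203) + 135 = -394903623/18203 + 135 = -392446218/18203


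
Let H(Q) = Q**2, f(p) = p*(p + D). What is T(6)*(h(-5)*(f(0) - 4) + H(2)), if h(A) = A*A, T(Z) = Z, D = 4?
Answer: -576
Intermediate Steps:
h(A) = A**2
f(p) = p*(4 + p) (f(p) = p*(p + 4) = p*(4 + p))
T(6)*(h(-5)*(f(0) - 4) + H(2)) = 6*((-5)**2*(0*(4 + 0) - 4) + 2**2) = 6*(25*(0*4 - 4) + 4) = 6*(25*(0 - 4) + 4) = 6*(25*(-4) + 4) = 6*(-100 + 4) = 6*(-96) = -576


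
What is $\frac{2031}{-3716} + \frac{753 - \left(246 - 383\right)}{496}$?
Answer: $\frac{287483}{230392} \approx 1.2478$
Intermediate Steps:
$\frac{2031}{-3716} + \frac{753 - \left(246 - 383\right)}{496} = 2031 \left(- \frac{1}{3716}\right) + \left(753 - \left(246 - 383\right)\right) \frac{1}{496} = - \frac{2031}{3716} + \left(753 - -137\right) \frac{1}{496} = - \frac{2031}{3716} + \left(753 + 137\right) \frac{1}{496} = - \frac{2031}{3716} + 890 \cdot \frac{1}{496} = - \frac{2031}{3716} + \frac{445}{248} = \frac{287483}{230392}$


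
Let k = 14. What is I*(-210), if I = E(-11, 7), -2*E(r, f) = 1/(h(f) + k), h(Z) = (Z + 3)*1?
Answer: 35/8 ≈ 4.3750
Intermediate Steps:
h(Z) = 3 + Z (h(Z) = (3 + Z)*1 = 3 + Z)
E(r, f) = -1/(2*(17 + f)) (E(r, f) = -1/(2*((3 + f) + 14)) = -1/(2*(17 + f)))
I = -1/48 (I = -1/(34 + 2*7) = -1/(34 + 14) = -1/48 ≈ -0.020833)
I*(-210) = -1/48*(-210) = 35/8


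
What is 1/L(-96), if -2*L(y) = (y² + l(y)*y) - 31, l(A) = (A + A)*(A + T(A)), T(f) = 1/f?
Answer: 2/1760479 ≈ 1.1361e-6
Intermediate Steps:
l(A) = 2*A*(A + 1/A) (l(A) = (A + A)*(A + 1/A) = (2*A)*(A + 1/A) = 2*A*(A + 1/A))
L(y) = 31/2 - y²/2 - y*(2 + 2*y²)/2 (L(y) = -((y² + (2 + 2*y²)*y) - 31)/2 = -((y² + y*(2 + 2*y²)) - 31)/2 = -(-31 + y² + y*(2 + 2*y²))/2 = 31/2 - y²/2 - y*(2 + 2*y²)/2)
1/L(-96) = 1/(31/2 - 1*(-96) - 1*(-96)³ - ½*(-96)²) = 1/(31/2 + 96 - 1*(-884736) - ½*9216) = 1/(31/2 + 96 + 884736 - 4608) = 1/(1760479/2) = 2/1760479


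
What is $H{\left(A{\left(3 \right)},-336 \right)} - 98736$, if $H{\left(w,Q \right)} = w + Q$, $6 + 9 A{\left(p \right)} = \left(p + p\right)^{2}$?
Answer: $- \frac{297206}{3} \approx -99069.0$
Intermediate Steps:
$A{\left(p \right)} = - \frac{2}{3} + \frac{4 p^{2}}{9}$ ($A{\left(p \right)} = - \frac{2}{3} + \frac{\left(p + p\right)^{2}}{9} = - \frac{2}{3} + \frac{\left(2 p\right)^{2}}{9} = - \frac{2}{3} + \frac{4 p^{2}}{9}$)
$H{\left(w,Q \right)} = Q + w$
$H{\left(A{\left(3 \right)},-336 \right)} - 98736 = \left(-336 - \left(\frac{2}{3} - \frac{4 \cdot 3^{2}}{9}\right)\right) - 98736 = \left(-336 + \left(- \frac{2}{3} + \frac{4}{9} \cdot 9\right)\right) - 98736 = \left(-336 + \left(- \frac{2}{3} + 4\right)\right) - 98736 = \left(-336 + \frac{10}{3}\right) - 98736 = - \frac{998}{3} - 98736 = - \frac{297206}{3}$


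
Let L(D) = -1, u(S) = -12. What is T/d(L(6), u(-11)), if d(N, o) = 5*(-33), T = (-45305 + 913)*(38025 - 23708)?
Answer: 635560264/165 ≈ 3.8519e+6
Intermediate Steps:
T = -635560264 (T = -44392*14317 = -635560264)
d(N, o) = -165
T/d(L(6), u(-11)) = -635560264/(-165) = -635560264*(-1/165) = 635560264/165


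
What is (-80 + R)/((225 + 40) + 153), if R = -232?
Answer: -156/209 ≈ -0.74641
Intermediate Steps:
(-80 + R)/((225 + 40) + 153) = (-80 - 232)/((225 + 40) + 153) = -312/(265 + 153) = -312/418 = -312*1/418 = -156/209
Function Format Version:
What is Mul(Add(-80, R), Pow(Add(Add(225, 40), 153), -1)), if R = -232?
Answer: Rational(-156, 209) ≈ -0.74641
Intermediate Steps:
Mul(Add(-80, R), Pow(Add(Add(225, 40), 153), -1)) = Mul(Add(-80, -232), Pow(Add(Add(225, 40), 153), -1)) = Mul(-312, Pow(Add(265, 153), -1)) = Mul(-312, Pow(418, -1)) = Mul(-312, Rational(1, 418)) = Rational(-156, 209)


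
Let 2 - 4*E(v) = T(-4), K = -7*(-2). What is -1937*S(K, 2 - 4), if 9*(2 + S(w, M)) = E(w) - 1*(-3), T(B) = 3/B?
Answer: 443573/144 ≈ 3080.4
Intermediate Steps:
K = 14
E(v) = 11/16 (E(v) = ½ - 3/(4*(-4)) = ½ - 3*(-1)/(4*4) = ½ - ¼*(-¾) = ½ + 3/16 = 11/16)
S(w, M) = -229/144 (S(w, M) = -2 + (11/16 - 1*(-3))/9 = -2 + (11/16 + 3)/9 = -2 + (⅑)*(59/16) = -2 + 59/144 = -229/144)
-1937*S(K, 2 - 4) = -1937*(-229/144) = 443573/144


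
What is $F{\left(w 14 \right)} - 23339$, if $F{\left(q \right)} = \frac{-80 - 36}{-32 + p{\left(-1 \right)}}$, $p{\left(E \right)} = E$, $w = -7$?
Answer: $- \frac{770071}{33} \approx -23336.0$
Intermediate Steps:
$F{\left(q \right)} = \frac{116}{33}$ ($F{\left(q \right)} = \frac{-80 - 36}{-32 - 1} = - \frac{116}{-33} = \left(-116\right) \left(- \frac{1}{33}\right) = \frac{116}{33}$)
$F{\left(w 14 \right)} - 23339 = \frac{116}{33} - 23339 = - \frac{770071}{33}$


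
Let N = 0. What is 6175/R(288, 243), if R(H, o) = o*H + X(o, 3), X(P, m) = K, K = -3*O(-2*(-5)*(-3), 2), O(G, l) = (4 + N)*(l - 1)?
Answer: 6175/69972 ≈ 0.088250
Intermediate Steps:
O(G, l) = -4 + 4*l (O(G, l) = (4 + 0)*(l - 1) = 4*(-1 + l) = -4 + 4*l)
K = -12 (K = -3*(-4 + 4*2) = -3*(-4 + 8) = -3*4 = -12)
X(P, m) = -12
R(H, o) = -12 + H*o (R(H, o) = o*H - 12 = H*o - 12 = -12 + H*o)
6175/R(288, 243) = 6175/(-12 + 288*243) = 6175/(-12 + 69984) = 6175/69972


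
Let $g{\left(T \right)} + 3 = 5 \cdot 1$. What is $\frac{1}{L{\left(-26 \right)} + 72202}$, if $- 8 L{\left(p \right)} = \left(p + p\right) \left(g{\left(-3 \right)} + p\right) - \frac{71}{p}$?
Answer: $\frac{208}{14985497} \approx 1.388 \cdot 10^{-5}$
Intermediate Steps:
$g{\left(T \right)} = 2$ ($g{\left(T \right)} = -3 + 5 \cdot 1 = -3 + 5 = 2$)
$L{\left(p \right)} = \frac{71}{8 p} - \frac{p \left(2 + p\right)}{4}$ ($L{\left(p \right)} = - \frac{\left(p + p\right) \left(2 + p\right) - \frac{71}{p}}{8} = - \frac{2 p \left(2 + p\right) - \frac{71}{p}}{8} = - \frac{- \frac{71}{p} + 2 p \left(2 + p\right)}{8} = \frac{71}{8 p} - \frac{p \left(2 + p\right)}{4}$)
$\frac{1}{L{\left(-26 \right)} + 72202} = \frac{1}{\frac{71 - 2 \left(-26\right)^{2} \left(2 - 26\right)}{8 \left(-26\right)} + 72202} = \frac{1}{\frac{1}{8} \left(- \frac{1}{26}\right) \left(71 - 1352 \left(-24\right)\right) + 72202} = \frac{1}{\frac{1}{8} \left(- \frac{1}{26}\right) \left(71 + 32448\right) + 72202} = \frac{1}{\frac{1}{8} \left(- \frac{1}{26}\right) 32519 + 72202} = \frac{1}{- \frac{32519}{208} + 72202} = \frac{1}{\frac{14985497}{208}} = \frac{208}{14985497}$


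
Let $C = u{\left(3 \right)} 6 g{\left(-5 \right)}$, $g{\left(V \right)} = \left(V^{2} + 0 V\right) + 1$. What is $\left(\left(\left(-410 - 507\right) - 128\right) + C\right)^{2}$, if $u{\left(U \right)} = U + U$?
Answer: $11881$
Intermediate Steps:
$u{\left(U \right)} = 2 U$
$g{\left(V \right)} = 1 + V^{2}$ ($g{\left(V \right)} = \left(V^{2} + 0\right) + 1 = V^{2} + 1 = 1 + V^{2}$)
$C = 936$ ($C = 2 \cdot 3 \cdot 6 \left(1 + \left(-5\right)^{2}\right) = 6 \cdot 6 \left(1 + 25\right) = 36 \cdot 26 = 936$)
$\left(\left(\left(-410 - 507\right) - 128\right) + C\right)^{2} = \left(\left(\left(-410 - 507\right) - 128\right) + 936\right)^{2} = \left(\left(-917 - 128\right) + 936\right)^{2} = \left(-1045 + 936\right)^{2} = \left(-109\right)^{2} = 11881$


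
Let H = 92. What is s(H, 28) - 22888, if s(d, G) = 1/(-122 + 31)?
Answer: -2082809/91 ≈ -22888.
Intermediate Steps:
s(d, G) = -1/91 (s(d, G) = 1/(-91) = -1/91)
s(H, 28) - 22888 = -1/91 - 22888 = -2082809/91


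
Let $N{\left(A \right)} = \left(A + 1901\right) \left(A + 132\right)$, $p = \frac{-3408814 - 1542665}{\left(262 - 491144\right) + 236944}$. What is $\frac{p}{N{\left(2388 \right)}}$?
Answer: $\frac{1650493}{914877668880} \approx 1.8041 \cdot 10^{-6}$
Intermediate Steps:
$p = \frac{1650493}{84646}$ ($p = - \frac{4951479}{\left(262 - 491144\right) + 236944} = - \frac{4951479}{-490882 + 236944} = - \frac{4951479}{-253938} = \left(-4951479\right) \left(- \frac{1}{253938}\right) = \frac{1650493}{84646} \approx 19.499$)
$N{\left(A \right)} = \left(132 + A\right) \left(1901 + A\right)$ ($N{\left(A \right)} = \left(1901 + A\right) \left(132 + A\right) = \left(132 + A\right) \left(1901 + A\right)$)
$\frac{p}{N{\left(2388 \right)}} = \frac{1650493}{84646 \left(250932 + 2388^{2} + 2033 \cdot 2388\right)} = \frac{1650493}{84646 \left(250932 + 5702544 + 4854804\right)} = \frac{1650493}{84646 \cdot 10808280} = \frac{1650493}{84646} \cdot \frac{1}{10808280} = \frac{1650493}{914877668880}$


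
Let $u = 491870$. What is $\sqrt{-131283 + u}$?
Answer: $\sqrt{360587} \approx 600.49$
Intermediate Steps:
$\sqrt{-131283 + u} = \sqrt{-131283 + 491870} = \sqrt{360587}$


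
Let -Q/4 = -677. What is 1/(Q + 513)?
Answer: 1/3221 ≈ 0.00031046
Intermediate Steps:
Q = 2708 (Q = -4*(-677) = 2708)
1/(Q + 513) = 1/(2708 + 513) = 1/3221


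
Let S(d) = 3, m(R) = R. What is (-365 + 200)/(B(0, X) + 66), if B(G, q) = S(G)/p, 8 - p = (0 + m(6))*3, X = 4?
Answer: -550/219 ≈ -2.5114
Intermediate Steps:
p = -10 (p = 8 - (0 + 6)*3 = 8 - 6*3 = 8 - 1*18 = 8 - 18 = -10)
B(G, q) = -3/10 (B(G, q) = 3/(-10) = 3*(-⅒) = -3/10)
(-365 + 200)/(B(0, X) + 66) = (-365 + 200)/(-3/10 + 66) = -165/657/10 = -165*10/657 = -550/219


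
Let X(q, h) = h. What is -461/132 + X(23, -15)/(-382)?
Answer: -87061/25212 ≈ -3.4532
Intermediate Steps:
-461/132 + X(23, -15)/(-382) = -461/132 - 15/(-382) = -461*1/132 - 15*(-1/382) = -461/132 + 15/382 = -87061/25212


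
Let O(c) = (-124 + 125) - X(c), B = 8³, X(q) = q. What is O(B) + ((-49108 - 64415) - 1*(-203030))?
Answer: 88996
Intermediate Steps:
B = 512
O(c) = 1 - c (O(c) = (-124 + 125) - c = 1 - c)
O(B) + ((-49108 - 64415) - 1*(-203030)) = (1 - 1*512) + ((-49108 - 64415) - 1*(-203030)) = (1 - 512) + (-113523 + 203030) = -511 + 89507 = 88996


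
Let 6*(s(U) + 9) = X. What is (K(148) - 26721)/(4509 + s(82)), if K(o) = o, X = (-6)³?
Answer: -26573/4464 ≈ -5.9527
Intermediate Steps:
X = -216
s(U) = -45 (s(U) = -9 + (⅙)*(-216) = -9 - 36 = -45)
(K(148) - 26721)/(4509 + s(82)) = (148 - 26721)/(4509 - 45) = -26573/4464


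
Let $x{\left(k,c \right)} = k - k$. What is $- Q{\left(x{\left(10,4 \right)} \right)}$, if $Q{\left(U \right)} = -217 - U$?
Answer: $217$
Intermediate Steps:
$x{\left(k,c \right)} = 0$
$- Q{\left(x{\left(10,4 \right)} \right)} = - (-217 - 0) = - (-217 + 0) = \left(-1\right) \left(-217\right) = 217$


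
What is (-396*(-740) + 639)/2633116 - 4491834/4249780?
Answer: -2644862208531/2797540928620 ≈ -0.94542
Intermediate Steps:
(-396*(-740) + 639)/2633116 - 4491834/4249780 = (293040 + 639)*(1/2633116) - 4491834*1/4249780 = 293679*(1/2633116) - 2245917/2124890 = 293679/2633116 - 2245917/2124890 = -2644862208531/2797540928620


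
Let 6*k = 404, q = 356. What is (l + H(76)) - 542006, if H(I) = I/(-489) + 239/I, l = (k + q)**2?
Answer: -40448394467/111492 ≈ -3.6279e+5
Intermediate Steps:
k = 202/3 (k = (1/6)*404 = 202/3 ≈ 67.333)
l = 1612900/9 (l = (202/3 + 356)**2 = (1270/3)**2 = 1612900/9 ≈ 1.7921e+5)
H(I) = 239/I - I/489 (H(I) = I*(-1/489) + 239/I = -I/489 + 239/I = 239/I - I/489)
(l + H(76)) - 542006 = (1612900/9 + (239/76 - 1/489*76)) - 542006 = (1612900/9 + (239*(1/76) - 76/489)) - 542006 = (1612900/9 + (239/76 - 76/489)) - 542006 = (1612900/9 + 111095/37164) - 542006 = 19980938485/111492 - 542006 = -40448394467/111492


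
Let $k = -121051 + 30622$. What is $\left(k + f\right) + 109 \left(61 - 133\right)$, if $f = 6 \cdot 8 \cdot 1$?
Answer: $-98229$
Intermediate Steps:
$k = -90429$
$f = 48$ ($f = 48 \cdot 1 = 48$)
$\left(k + f\right) + 109 \left(61 - 133\right) = \left(-90429 + 48\right) + 109 \left(61 - 133\right) = -90381 + 109 \left(-72\right) = -90381 - 7848 = -98229$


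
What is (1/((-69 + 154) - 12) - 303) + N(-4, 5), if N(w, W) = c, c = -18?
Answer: -23432/73 ≈ -320.99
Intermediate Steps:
N(w, W) = -18
(1/((-69 + 154) - 12) - 303) + N(-4, 5) = (1/((-69 + 154) - 12) - 303) - 18 = (1/(85 - 12) - 303) - 18 = (1/73 - 303) - 18 = -22118/73 - 18 = -23432/73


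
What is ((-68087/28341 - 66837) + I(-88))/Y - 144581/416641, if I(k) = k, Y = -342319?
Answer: -612395827181407/4042110481905339 ≈ -0.15150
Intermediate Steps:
((-68087/28341 - 66837) + I(-88))/Y - 144581/416641 = ((-68087/28341 - 66837) - 88)/(-342319) - 144581/416641 = ((-68087*1/28341 - 66837) - 88)*(-1/342319) - 144581*1/416641 = ((-68087/28341 - 66837) - 88)*(-1/342319) - 144581/416641 = (-1894295504/28341 - 88)*(-1/342319) - 144581/416641 = -1896789512/28341*(-1/342319) - 144581/416641 = 1896789512/9701662779 - 144581/416641 = -612395827181407/4042110481905339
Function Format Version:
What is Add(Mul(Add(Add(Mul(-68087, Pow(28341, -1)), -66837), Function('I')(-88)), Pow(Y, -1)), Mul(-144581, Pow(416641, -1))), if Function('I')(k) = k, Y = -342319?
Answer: Rational(-612395827181407, 4042110481905339) ≈ -0.15150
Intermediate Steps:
Add(Mul(Add(Add(Mul(-68087, Pow(28341, -1)), -66837), Function('I')(-88)), Pow(Y, -1)), Mul(-144581, Pow(416641, -1))) = Add(Mul(Add(Add(Mul(-68087, Pow(28341, -1)), -66837), -88), Pow(-342319, -1)), Mul(-144581, Pow(416641, -1))) = Add(Mul(Add(Add(Mul(-68087, Rational(1, 28341)), -66837), -88), Rational(-1, 342319)), Mul(-144581, Rational(1, 416641))) = Add(Mul(Add(Add(Rational(-68087, 28341), -66837), -88), Rational(-1, 342319)), Rational(-144581, 416641)) = Add(Mul(Add(Rational(-1894295504, 28341), -88), Rational(-1, 342319)), Rational(-144581, 416641)) = Add(Mul(Rational(-1896789512, 28341), Rational(-1, 342319)), Rational(-144581, 416641)) = Add(Rational(1896789512, 9701662779), Rational(-144581, 416641)) = Rational(-612395827181407, 4042110481905339)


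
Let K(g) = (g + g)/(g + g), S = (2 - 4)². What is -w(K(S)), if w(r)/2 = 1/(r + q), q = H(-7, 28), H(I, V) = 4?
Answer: -⅖ ≈ -0.40000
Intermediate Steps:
S = 4 (S = (-2)² = 4)
q = 4
K(g) = 1 (K(g) = (2*g)/((2*g)) = (2*g)*(1/(2*g)) = 1)
w(r) = 2/(4 + r) (w(r) = 2/(r + 4) = 2/(4 + r))
-w(K(S)) = -2/(4 + 1) = -2/5 = -1*⅖ = -⅖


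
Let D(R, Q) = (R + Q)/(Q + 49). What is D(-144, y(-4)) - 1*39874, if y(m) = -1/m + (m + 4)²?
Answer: -7855753/197 ≈ -39877.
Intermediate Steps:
y(m) = (4 + m)² - 1/m (y(m) = -1/m + (4 + m)² = (4 + m)² - 1/m)
D(R, Q) = (Q + R)/(49 + Q)
D(-144, y(-4)) - 1*39874 = (((4 - 4)² - 1/(-4)) - 144)/(49 + ((4 - 4)² - 1/(-4))) - 1*39874 = ((0² - 1*(-¼)) - 144)/(49 + (0² - 1*(-¼))) - 39874 = ((0 + ¼) - 144)/(49 + (0 + ¼)) - 39874 = (¼ - 144)/(49 + ¼) - 39874 = -575/4/(197/4) - 39874 = (4/197)*(-575/4) - 39874 = -575/197 - 39874 = -7855753/197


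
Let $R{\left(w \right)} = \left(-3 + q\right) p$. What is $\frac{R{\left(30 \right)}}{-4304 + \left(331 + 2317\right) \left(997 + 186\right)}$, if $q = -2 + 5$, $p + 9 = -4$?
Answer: $0$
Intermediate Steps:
$p = -13$ ($p = -9 - 4 = -13$)
$q = 3$
$R{\left(w \right)} = 0$ ($R{\left(w \right)} = \left(-3 + 3\right) \left(-13\right) = 0 \left(-13\right) = 0$)
$\frac{R{\left(30 \right)}}{-4304 + \left(331 + 2317\right) \left(997 + 186\right)} = \frac{0}{-4304 + \left(331 + 2317\right) \left(997 + 186\right)} = \frac{0}{-4304 + 2648 \cdot 1183} = \frac{0}{-4304 + 3132584} = \frac{0}{3128280} = 0 \cdot \frac{1}{3128280} = 0$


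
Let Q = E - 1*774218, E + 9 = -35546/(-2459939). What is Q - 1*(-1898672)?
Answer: 2766066144401/2459939 ≈ 1.1244e+6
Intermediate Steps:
E = -22103905/2459939 (E = -9 - 35546/(-2459939) = -9 - 35546*(-1/2459939) = -9 + 35546/2459939 = -22103905/2459939 ≈ -8.9855)
Q = -1904551156607/2459939 (Q = -22103905/2459939 - 1*774218 = -22103905/2459939 - 774218 = -1904551156607/2459939 ≈ -7.7423e+5)
Q - 1*(-1898672) = -1904551156607/2459939 - 1*(-1898672) = -1904551156607/2459939 + 1898672 = 2766066144401/2459939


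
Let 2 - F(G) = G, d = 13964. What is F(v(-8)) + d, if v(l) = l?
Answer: 13974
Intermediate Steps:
F(G) = 2 - G
F(v(-8)) + d = (2 - 1*(-8)) + 13964 = (2 + 8) + 13964 = 10 + 13964 = 13974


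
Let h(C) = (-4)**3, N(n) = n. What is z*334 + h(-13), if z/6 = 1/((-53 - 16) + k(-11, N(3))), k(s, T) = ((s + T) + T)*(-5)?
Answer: -1205/11 ≈ -109.55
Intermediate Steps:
h(C) = -64
k(s, T) = -10*T - 5*s (k(s, T) = ((T + s) + T)*(-5) = (s + 2*T)*(-5) = -10*T - 5*s)
z = -3/22 (z = 6/((-53 - 16) + (-10*3 - 5*(-11))) = 6/(-69 + (-30 + 55)) = 6/(-69 + 25) = 6/(-44) = 6*(-1/44) = -3/22 ≈ -0.13636)
z*334 + h(-13) = -3/22*334 - 64 = -501/11 - 64 = -1205/11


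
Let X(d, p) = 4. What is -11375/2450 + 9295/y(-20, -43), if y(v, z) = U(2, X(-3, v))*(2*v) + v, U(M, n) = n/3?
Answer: -3679/28 ≈ -131.39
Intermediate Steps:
U(M, n) = n/3 (U(M, n) = n*(1/3) = n/3)
y(v, z) = 11*v/3 (y(v, z) = ((1/3)*4)*(2*v) + v = 4*(2*v)/3 + v = 8*v/3 + v = 11*v/3)
-11375/2450 + 9295/y(-20, -43) = -11375/2450 + 9295/(((11/3)*(-20))) = -11375*1/2450 + 9295/(-220/3) = -65/14 + 9295*(-3/220) = -65/14 - 507/4 = -3679/28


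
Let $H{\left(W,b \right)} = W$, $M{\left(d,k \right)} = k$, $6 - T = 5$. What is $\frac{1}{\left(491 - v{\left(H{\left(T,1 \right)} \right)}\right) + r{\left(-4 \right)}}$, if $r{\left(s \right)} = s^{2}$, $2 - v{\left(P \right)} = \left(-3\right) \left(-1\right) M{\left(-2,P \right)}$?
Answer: $\frac{1}{508} \approx 0.0019685$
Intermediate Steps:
$T = 1$ ($T = 6 - 5 = 1$)
$v{\left(P \right)} = 2 - 3 P$ ($v{\left(P \right)} = 2 - \left(-3\right) \left(-1\right) P = 2 - 3 P$)
$\frac{1}{\left(491 - v{\left(H{\left(T,1 \right)} \right)}\right) + r{\left(-4 \right)}} = \frac{1}{\left(491 - \left(2 - 3\right)\right) + \left(-4\right)^{2}} = \frac{1}{\left(491 - \left(2 - 3\right)\right) + 16} = \frac{1}{\left(491 - -1\right) + 16} = \frac{1}{\left(491 + 1\right) + 16} = \frac{1}{492 + 16} = \frac{1}{508}$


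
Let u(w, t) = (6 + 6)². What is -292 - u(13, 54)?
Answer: -436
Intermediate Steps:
u(w, t) = 144 (u(w, t) = 12² = 144)
-292 - u(13, 54) = -292 - 1*144 = -292 - 144 = -436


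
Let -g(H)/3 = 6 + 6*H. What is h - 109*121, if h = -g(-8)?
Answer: -13315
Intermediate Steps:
g(H) = -18 - 18*H (g(H) = -3*(6 + 6*H) = -18 - 18*H)
h = -126 (h = -(-18 - 18*(-8)) = -(-18 + 144) = -1*126 = -126)
h - 109*121 = -126 - 109*121 = -126 - 13189 = -13315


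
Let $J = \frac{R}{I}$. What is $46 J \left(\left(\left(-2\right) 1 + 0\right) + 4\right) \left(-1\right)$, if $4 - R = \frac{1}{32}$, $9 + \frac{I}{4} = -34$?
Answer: $\frac{2921}{1376} \approx 2.1228$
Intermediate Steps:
$I = -172$ ($I = -36 + 4 \left(-34\right) = -36 - 136 = -172$)
$R = \frac{127}{32}$ ($R = 4 - \frac{1}{32} = \frac{127}{32} \approx 3.9688$)
$J = - \frac{127}{5504}$ ($J = \frac{127}{32 \left(-172\right)} = \frac{127}{32} \left(- \frac{1}{172}\right) = - \frac{127}{5504} \approx -0.023074$)
$46 J \left(\left(\left(-2\right) 1 + 0\right) + 4\right) \left(-1\right) = 46 \left(- \frac{127}{5504}\right) \left(\left(\left(-2\right) 1 + 0\right) + 4\right) \left(-1\right) = - \frac{2921 \left(\left(-2 + 0\right) + 4\right) \left(-1\right)}{2752} = - \frac{2921 \left(-2 + 4\right) \left(-1\right)}{2752} = - \frac{2921 \cdot 2 \left(-1\right)}{2752} = \left(- \frac{2921}{2752}\right) \left(-2\right) = \frac{2921}{1376}$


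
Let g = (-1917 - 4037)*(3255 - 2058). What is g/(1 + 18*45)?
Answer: -7126938/811 ≈ -8787.8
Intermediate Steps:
g = -7126938 (g = -5954*1197 = -7126938)
g/(1 + 18*45) = -7126938/(1 + 18*45) = -7126938/(1 + 810) = -7126938/811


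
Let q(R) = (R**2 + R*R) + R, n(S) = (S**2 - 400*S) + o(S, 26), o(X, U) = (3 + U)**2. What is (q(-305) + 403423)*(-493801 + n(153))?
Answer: -312701505168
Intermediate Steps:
n(S) = 841 + S**2 - 400*S (n(S) = (S**2 - 400*S) + (3 + 26)**2 = (S**2 - 400*S) + 29**2 = (S**2 - 400*S) + 841 = 841 + S**2 - 400*S)
q(R) = R + 2*R**2 (q(R) = (R**2 + R**2) + R = 2*R**2 + R = R + 2*R**2)
(q(-305) + 403423)*(-493801 + n(153)) = (-305*(1 + 2*(-305)) + 403423)*(-493801 + (841 + 153**2 - 400*153)) = (-305*(1 - 610) + 403423)*(-493801 + (841 + 23409 - 61200)) = (-305*(-609) + 403423)*(-493801 - 36950) = (185745 + 403423)*(-530751) = 589168*(-530751) = -312701505168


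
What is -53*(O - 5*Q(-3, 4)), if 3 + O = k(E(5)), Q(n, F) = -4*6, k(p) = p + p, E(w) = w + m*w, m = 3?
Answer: -8321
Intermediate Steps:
E(w) = 4*w (E(w) = w + 3*w = 4*w)
k(p) = 2*p
Q(n, F) = -24
O = 37 (O = -3 + 2*(4*5) = -3 + 2*20 = -3 + 40 = 37)
-53*(O - 5*Q(-3, 4)) = -53*(37 - 5*(-24)) = -53*(37 + 120) = -53*157 = -8321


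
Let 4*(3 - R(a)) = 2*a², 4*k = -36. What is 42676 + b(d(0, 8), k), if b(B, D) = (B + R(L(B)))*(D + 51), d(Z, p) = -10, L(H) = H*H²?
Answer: -20957618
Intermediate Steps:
L(H) = H³
k = -9 (k = (¼)*(-36) = -9)
R(a) = 3 - a²/2
b(B, D) = (51 + D)*(3 + B - B⁶/2) (b(B, D) = (B + (3 - B⁶/2))*(D + 51) = (B + (3 - B⁶/2))*(51 + D) = (3 + B - B⁶/2)*(51 + D) = (51 + D)*(3 + B - B⁶/2))
42676 + b(d(0, 8), k) = 42676 + (153 + 51*(-10) - 51/2*(-10)⁶ - 10*(-9) - ½*(-9)*(-6 + (-10)⁶)) = 42676 + (153 - 510 - 51/2*1000000 + 90 - ½*(-9)*(-6 + 1000000)) = 42676 + (153 - 510 - 25500000 + 90 - ½*(-9)*999994) = 42676 + (153 - 510 - 25500000 + 90 + 4499973) = 42676 - 21000294 = -20957618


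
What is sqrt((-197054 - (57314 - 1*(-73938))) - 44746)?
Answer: 2*I*sqrt(93263) ≈ 610.78*I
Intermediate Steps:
sqrt((-197054 - (57314 - 1*(-73938))) - 44746) = sqrt((-197054 - (57314 + 73938)) - 44746) = sqrt((-197054 - 1*131252) - 44746) = sqrt((-197054 - 131252) - 44746) = sqrt(-328306 - 44746) = sqrt(-373052) = 2*I*sqrt(93263)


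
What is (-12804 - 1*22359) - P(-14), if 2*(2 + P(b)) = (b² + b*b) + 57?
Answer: -70771/2 ≈ -35386.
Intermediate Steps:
P(b) = 53/2 + b² (P(b) = -2 + ((b² + b*b) + 57)/2 = -2 + ((b² + b²) + 57)/2 = -2 + (2*b² + 57)/2 = -2 + (57 + 2*b²)/2 = -2 + (57/2 + b²) = 53/2 + b²)
(-12804 - 1*22359) - P(-14) = (-12804 - 1*22359) - (53/2 + (-14)²) = (-12804 - 22359) - (53/2 + 196) = -35163 - 1*445/2 = -35163 - 445/2 = -70771/2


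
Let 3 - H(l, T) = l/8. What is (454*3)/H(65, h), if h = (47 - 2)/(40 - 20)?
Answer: -10896/41 ≈ -265.76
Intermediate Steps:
h = 9/4 (h = 45/20 = 45*(1/20) = 9/4 ≈ 2.2500)
H(l, T) = 3 - l/8
(454*3)/H(65, h) = (454*3)/(3 - 1/8*65) = 1362/(3 - 65/8) = 1362/(-41/8) = 1362*(-8/41) = -10896/41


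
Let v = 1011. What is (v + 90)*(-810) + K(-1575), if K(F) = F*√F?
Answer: -891810 - 23625*I*√7 ≈ -8.9181e+5 - 62506.0*I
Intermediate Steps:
K(F) = F^(3/2)
(v + 90)*(-810) + K(-1575) = (1011 + 90)*(-810) + (-1575)^(3/2) = 1101*(-810) - 23625*I*√7 = -891810 - 23625*I*√7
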